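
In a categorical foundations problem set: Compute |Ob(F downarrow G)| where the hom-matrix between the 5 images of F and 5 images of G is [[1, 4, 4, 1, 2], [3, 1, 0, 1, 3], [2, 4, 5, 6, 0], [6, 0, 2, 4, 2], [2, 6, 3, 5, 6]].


Objects of (F downarrow G) are triples (a, b, h: F(a)->G(b)).
The count equals the sum of all entries in the hom-matrix.
sum(row 0) = 12
sum(row 1) = 8
sum(row 2) = 17
sum(row 3) = 14
sum(row 4) = 22
Grand total = 73

73


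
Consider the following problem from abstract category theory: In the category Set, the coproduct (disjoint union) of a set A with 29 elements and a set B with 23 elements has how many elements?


In Set, the coproduct A + B is the disjoint union.
|A + B| = |A| + |B| = 29 + 23 = 52

52


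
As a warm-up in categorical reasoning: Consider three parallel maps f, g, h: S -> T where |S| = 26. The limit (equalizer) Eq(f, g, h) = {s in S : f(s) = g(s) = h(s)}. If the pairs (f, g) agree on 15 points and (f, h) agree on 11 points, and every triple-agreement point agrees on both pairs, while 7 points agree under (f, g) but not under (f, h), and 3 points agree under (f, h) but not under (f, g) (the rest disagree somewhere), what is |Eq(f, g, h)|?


Eq(f, g, h) is the triple-agreement set: points in S where all three
maps take the same value. Using inclusion-exclusion on the pairwise data:
Pair (f, g) agrees on 15 points; pair (f, h) on 11 points.
Points agreeing under (f, g) but not (f, h) = 7; under (f, h) but not (f, g) = 3.
Triple-agreement = agreement-in-(f, g) minus points that agree under (f, g) but not (f, h):
|Eq(f, g, h)| = 15 - 7 = 8
(cross-check via (f, h): 11 - 3 = 8.)

8


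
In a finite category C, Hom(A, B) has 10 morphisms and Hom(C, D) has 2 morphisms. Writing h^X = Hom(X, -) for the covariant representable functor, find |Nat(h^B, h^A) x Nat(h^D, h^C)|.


By the Yoneda lemma, Nat(h^B, h^A) is isomorphic to Hom(A, B),
so |Nat(h^B, h^A)| = |Hom(A, B)| and |Nat(h^D, h^C)| = |Hom(C, D)|.
|Hom(A, B)| = 10, |Hom(C, D)| = 2.
|Nat(h^B, h^A) x Nat(h^D, h^C)| = 10 * 2 = 20

20


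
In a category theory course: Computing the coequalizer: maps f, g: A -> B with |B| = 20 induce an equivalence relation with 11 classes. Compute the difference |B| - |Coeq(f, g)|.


The coequalizer Coeq(f, g) = B / ~ has one element per equivalence class.
|B| = 20, |Coeq(f, g)| = 11.
|B| - |Coeq(f, g)| = 20 - 11 = 9.

9


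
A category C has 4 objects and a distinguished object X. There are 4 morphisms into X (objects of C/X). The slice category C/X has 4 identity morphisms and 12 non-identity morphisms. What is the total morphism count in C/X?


In the slice category C/X, objects are morphisms to X.
Identity morphisms: 4 (one per object of C/X).
Non-identity morphisms: 12.
Total = 4 + 12 = 16

16


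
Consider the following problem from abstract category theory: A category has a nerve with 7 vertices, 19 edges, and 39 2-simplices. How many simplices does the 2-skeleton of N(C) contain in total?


The 2-skeleton of the nerve N(C) consists of simplices in dimensions 0, 1, 2:
  |N(C)_0| = 7 (objects)
  |N(C)_1| = 19 (morphisms)
  |N(C)_2| = 39 (composable pairs)
Total = 7 + 19 + 39 = 65

65


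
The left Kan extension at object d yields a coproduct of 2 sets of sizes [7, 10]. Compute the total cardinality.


Pointwise, the left Kan extension (Lan_F H)(d) is the colimit, indexed
by the comma category (F downarrow d), of H composed with the
projection (F downarrow d) -> C. Here that colimit is given
as a coproduct (disjoint union) of sets, so its cardinality is the
sum of the sizes of the summands.
Coproduct of sets with sizes: 7 + 10
= 17

17


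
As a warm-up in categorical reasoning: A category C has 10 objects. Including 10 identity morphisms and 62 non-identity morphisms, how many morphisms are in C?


Each object has an identity morphism, giving 10 identities.
Adding the 62 non-identity morphisms:
Total = 10 + 62 = 72

72


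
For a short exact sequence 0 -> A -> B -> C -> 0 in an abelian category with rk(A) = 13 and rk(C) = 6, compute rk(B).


For a short exact sequence 0 -> A -> B -> C -> 0,
rank is additive: rank(B) = rank(A) + rank(C).
rank(B) = 13 + 6 = 19

19


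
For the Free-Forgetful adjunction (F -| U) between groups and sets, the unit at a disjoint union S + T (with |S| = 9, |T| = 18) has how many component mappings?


The unit eta_X: X -> U(F(X)) of the Free-Forgetful adjunction
maps each element of X to a generator of F(X). For X = S + T (disjoint
union in Set), |S + T| = |S| + |T|.
Total mappings = 9 + 18 = 27.

27


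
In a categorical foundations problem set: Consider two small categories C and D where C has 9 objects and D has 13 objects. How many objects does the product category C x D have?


The product category C x D has objects that are pairs (c, d).
Number of pairs = |Ob(C)| * |Ob(D)| = 9 * 13 = 117

117


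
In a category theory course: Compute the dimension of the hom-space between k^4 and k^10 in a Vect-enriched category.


In Vect-enriched categories, Hom(k^n, k^m) is the space of m x n matrices.
dim(Hom(k^4, k^10)) = 10 * 4 = 40

40


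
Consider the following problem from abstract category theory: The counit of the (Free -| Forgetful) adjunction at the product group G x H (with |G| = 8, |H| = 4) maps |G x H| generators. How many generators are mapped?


The counit epsilon_K: F(U(K)) -> K of the Free-Forgetful adjunction
maps |K| generators of F(U(K)) into K. For K = G x H (the product group),
|G x H| = |G| * |H|.
Total generators mapped = 8 * 4 = 32.

32


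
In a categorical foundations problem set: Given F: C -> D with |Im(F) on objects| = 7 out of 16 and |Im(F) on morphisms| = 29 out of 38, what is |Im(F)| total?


The image of F consists of distinct objects and distinct morphisms.
|Im(F)| on objects = 7
|Im(F)| on morphisms = 29
Total image cardinality = 7 + 29 = 36

36


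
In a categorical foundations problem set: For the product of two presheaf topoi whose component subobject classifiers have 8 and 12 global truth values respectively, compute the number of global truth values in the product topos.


In a product of presheaf topoi E_1 x E_2, the subobject classifier
is Omega = Omega_1 x Omega_2 (componentwise), so
|Omega(top)| = |Omega_1(top_1)| * |Omega_2(top_2)|.
= 8 * 12 = 96.

96


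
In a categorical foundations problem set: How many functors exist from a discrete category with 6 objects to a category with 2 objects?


A functor from a discrete category C to D is determined by
where each object maps. Each of the 6 objects of C can map
to any of the 2 objects of D independently.
Number of functors = 2^6 = 64

64


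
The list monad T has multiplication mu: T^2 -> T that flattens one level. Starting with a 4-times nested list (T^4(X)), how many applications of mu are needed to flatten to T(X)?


Each application of mu: T^2 -> T removes one layer of nesting.
Starting at depth 4 (i.e., T^4(X)), we need to reach T(X).
Number of mu applications = 4 - 1 = 3

3


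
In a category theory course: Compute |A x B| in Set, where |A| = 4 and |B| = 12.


In Set, the product A x B is the Cartesian product.
By the universal property, |A x B| = |A| * |B|.
|A x B| = 4 * 12 = 48

48


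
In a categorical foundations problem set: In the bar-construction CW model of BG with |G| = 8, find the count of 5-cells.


In the bar-construction CW model of BG, the n-cells are indexed by
n-tuples [g_1|...|g_n] of non-identity elements of G (degenerate
simplices with some g_i = e do not contribute cells), so there are
(|G| - 1)^n n-cells.
For dim = 5 with |G| = 8:
cells = (8 - 1)^5 = 7^5 = 16807

16807


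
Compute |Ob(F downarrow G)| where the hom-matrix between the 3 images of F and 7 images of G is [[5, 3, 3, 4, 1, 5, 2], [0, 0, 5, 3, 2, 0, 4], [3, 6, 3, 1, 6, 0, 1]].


Objects of (F downarrow G) are triples (a, b, h: F(a)->G(b)).
The count equals the sum of all entries in the hom-matrix.
sum(row 0) = 23
sum(row 1) = 14
sum(row 2) = 20
Grand total = 57

57


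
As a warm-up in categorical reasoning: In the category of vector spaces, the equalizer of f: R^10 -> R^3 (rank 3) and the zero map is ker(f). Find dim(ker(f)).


The equalizer of f and the zero map is ker(f).
By the rank-nullity theorem: dim(ker(f)) = dim(domain) - rank(f).
dim(ker(f)) = 10 - 3 = 7

7


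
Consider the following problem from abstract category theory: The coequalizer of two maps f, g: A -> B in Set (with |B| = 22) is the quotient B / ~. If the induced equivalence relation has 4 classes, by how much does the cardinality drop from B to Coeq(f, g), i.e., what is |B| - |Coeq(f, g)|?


The coequalizer Coeq(f, g) = B / ~ has one element per equivalence class.
|B| = 22, |Coeq(f, g)| = 4.
|B| - |Coeq(f, g)| = 22 - 4 = 18.

18


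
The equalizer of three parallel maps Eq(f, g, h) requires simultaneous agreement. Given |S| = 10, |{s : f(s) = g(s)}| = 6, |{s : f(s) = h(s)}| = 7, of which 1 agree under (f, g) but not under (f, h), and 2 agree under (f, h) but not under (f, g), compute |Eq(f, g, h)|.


Eq(f, g, h) is the triple-agreement set: points in S where all three
maps take the same value. Using inclusion-exclusion on the pairwise data:
Pair (f, g) agrees on 6 points; pair (f, h) on 7 points.
Points agreeing under (f, g) but not (f, h) = 1; under (f, h) but not (f, g) = 2.
Triple-agreement = agreement-in-(f, g) minus points that agree under (f, g) but not (f, h):
|Eq(f, g, h)| = 6 - 1 = 5
(cross-check via (f, h): 7 - 2 = 5.)

5


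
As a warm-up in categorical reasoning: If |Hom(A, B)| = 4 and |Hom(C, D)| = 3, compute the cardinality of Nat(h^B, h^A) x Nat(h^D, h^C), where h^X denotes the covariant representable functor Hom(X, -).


By the Yoneda lemma, Nat(h^B, h^A) is isomorphic to Hom(A, B),
so |Nat(h^B, h^A)| = |Hom(A, B)| and |Nat(h^D, h^C)| = |Hom(C, D)|.
|Hom(A, B)| = 4, |Hom(C, D)| = 3.
|Nat(h^B, h^A) x Nat(h^D, h^C)| = 4 * 3 = 12

12


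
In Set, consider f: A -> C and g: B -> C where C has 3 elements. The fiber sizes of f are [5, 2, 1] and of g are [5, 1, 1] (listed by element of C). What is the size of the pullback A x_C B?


The pullback A x_C B consists of pairs (a, b) with f(a) = g(b).
For each element c in C, the fiber product has |f^-1(c)| * |g^-1(c)| elements.
Summing over C: 5 * 5 + 2 * 1 + 1 * 1
= 25 + 2 + 1 = 28

28


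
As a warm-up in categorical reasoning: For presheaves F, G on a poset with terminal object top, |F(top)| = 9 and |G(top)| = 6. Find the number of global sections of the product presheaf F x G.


Global sections of a presheaf on a poset with terminal top satisfy
Gamma(H) ~ H(top). Presheaves admit pointwise products, so
(F x G)(top) = F(top) x G(top) (Cartesian product).
|Gamma(F x G)| = |F(top)| * |G(top)| = 9 * 6 = 54.

54


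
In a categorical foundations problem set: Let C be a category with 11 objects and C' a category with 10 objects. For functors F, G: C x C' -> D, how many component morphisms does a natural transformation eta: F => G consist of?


A natural transformation eta: F => G assigns one component morphism per
object of the domain category.
The domain is the product category C x C', so
|Ob(C x C')| = |Ob(C)| * |Ob(C')| = 11 * 10 = 110.
Therefore eta has 110 component morphisms.

110


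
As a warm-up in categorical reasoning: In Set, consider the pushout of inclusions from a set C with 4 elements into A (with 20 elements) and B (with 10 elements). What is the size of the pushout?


The pushout A +_C B identifies the images of C in A and B.
|A +_C B| = |A| + |B| - |C| (for injections).
= 20 + 10 - 4 = 26

26


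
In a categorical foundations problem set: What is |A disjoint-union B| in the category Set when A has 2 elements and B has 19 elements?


In Set, the coproduct A + B is the disjoint union.
|A + B| = |A| + |B| = 2 + 19 = 21

21


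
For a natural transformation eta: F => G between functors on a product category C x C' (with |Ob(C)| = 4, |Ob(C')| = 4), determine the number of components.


A natural transformation eta: F => G assigns one component morphism per
object of the domain category.
The domain is the product category C x C', so
|Ob(C x C')| = |Ob(C)| * |Ob(C')| = 4 * 4 = 16.
Therefore eta has 16 component morphisms.

16


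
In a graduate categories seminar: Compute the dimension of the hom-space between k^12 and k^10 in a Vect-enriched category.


In Vect-enriched categories, Hom(k^n, k^m) is the space of m x n matrices.
dim(Hom(k^12, k^10)) = 10 * 12 = 120

120


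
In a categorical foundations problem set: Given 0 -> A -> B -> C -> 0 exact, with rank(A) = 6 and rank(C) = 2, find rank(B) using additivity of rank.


For a short exact sequence 0 -> A -> B -> C -> 0,
rank is additive: rank(B) = rank(A) + rank(C).
rank(B) = 6 + 2 = 8

8


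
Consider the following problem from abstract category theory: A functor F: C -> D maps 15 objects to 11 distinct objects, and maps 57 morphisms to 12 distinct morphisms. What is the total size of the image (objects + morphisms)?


The image of F consists of distinct objects and distinct morphisms.
|Im(F)| on objects = 11
|Im(F)| on morphisms = 12
Total image cardinality = 11 + 12 = 23

23


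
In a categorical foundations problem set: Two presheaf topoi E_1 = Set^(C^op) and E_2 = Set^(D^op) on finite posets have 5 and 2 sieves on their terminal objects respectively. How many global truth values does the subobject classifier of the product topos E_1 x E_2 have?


In a product of presheaf topoi E_1 x E_2, the subobject classifier
is Omega = Omega_1 x Omega_2 (componentwise), so
|Omega(top)| = |Omega_1(top_1)| * |Omega_2(top_2)|.
= 5 * 2 = 10.

10


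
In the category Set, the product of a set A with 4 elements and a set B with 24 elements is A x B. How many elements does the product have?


In Set, the product A x B is the Cartesian product.
By the universal property, |A x B| = |A| * |B|.
|A x B| = 4 * 24 = 96

96


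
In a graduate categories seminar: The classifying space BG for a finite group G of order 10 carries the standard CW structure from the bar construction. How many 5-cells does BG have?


In the bar-construction CW model of BG, the n-cells are indexed by
n-tuples [g_1|...|g_n] of non-identity elements of G (degenerate
simplices with some g_i = e do not contribute cells), so there are
(|G| - 1)^n n-cells.
For dim = 5 with |G| = 10:
cells = (10 - 1)^5 = 9^5 = 59049

59049


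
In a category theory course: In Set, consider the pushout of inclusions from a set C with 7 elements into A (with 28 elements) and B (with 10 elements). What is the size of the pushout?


The pushout A +_C B identifies the images of C in A and B.
|A +_C B| = |A| + |B| - |C| (for injections).
= 28 + 10 - 7 = 31

31


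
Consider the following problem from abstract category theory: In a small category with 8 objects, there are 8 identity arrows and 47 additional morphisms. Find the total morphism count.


Each object has an identity morphism, giving 8 identities.
Adding the 47 non-identity morphisms:
Total = 8 + 47 = 55

55


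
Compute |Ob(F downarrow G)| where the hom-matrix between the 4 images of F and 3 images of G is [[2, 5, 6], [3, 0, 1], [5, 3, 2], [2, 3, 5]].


Objects of (F downarrow G) are triples (a, b, h: F(a)->G(b)).
The count equals the sum of all entries in the hom-matrix.
sum(row 0) = 13
sum(row 1) = 4
sum(row 2) = 10
sum(row 3) = 10
Grand total = 37

37


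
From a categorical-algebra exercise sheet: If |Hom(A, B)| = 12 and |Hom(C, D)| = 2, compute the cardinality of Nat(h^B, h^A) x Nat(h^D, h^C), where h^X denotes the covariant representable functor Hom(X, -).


By the Yoneda lemma, Nat(h^B, h^A) is isomorphic to Hom(A, B),
so |Nat(h^B, h^A)| = |Hom(A, B)| and |Nat(h^D, h^C)| = |Hom(C, D)|.
|Hom(A, B)| = 12, |Hom(C, D)| = 2.
|Nat(h^B, h^A) x Nat(h^D, h^C)| = 12 * 2 = 24

24


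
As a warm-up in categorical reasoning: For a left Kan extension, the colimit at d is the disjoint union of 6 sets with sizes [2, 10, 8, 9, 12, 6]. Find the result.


Pointwise, the left Kan extension (Lan_F H)(d) is the colimit, indexed
by the comma category (F downarrow d), of H composed with the
projection (F downarrow d) -> C. Here that colimit is given
as a coproduct (disjoint union) of sets, so its cardinality is the
sum of the sizes of the summands.
Coproduct of sets with sizes: 2 + 10 + 8 + 9 + 12 + 6
= 47

47


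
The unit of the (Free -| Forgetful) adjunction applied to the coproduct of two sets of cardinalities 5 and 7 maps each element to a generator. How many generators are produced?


The unit eta_X: X -> U(F(X)) of the Free-Forgetful adjunction
maps each element of X to a generator of F(X). For X = S + T (disjoint
union in Set), |S + T| = |S| + |T|.
Total mappings = 5 + 7 = 12.

12


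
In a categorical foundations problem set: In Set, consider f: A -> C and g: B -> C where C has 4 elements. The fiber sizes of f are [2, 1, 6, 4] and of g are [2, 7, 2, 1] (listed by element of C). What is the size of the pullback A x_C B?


The pullback A x_C B consists of pairs (a, b) with f(a) = g(b).
For each element c in C, the fiber product has |f^-1(c)| * |g^-1(c)| elements.
Summing over C: 2 * 2 + 1 * 7 + 6 * 2 + 4 * 1
= 4 + 7 + 12 + 4 = 27

27


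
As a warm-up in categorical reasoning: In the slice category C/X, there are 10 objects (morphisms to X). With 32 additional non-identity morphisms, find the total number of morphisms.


In the slice category C/X, objects are morphisms to X.
Identity morphisms: 10 (one per object of C/X).
Non-identity morphisms: 32.
Total = 10 + 32 = 42

42


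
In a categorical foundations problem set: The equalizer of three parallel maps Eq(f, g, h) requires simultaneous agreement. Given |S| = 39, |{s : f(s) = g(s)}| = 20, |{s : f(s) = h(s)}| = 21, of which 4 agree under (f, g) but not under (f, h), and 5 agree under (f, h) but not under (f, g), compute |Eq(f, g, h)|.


Eq(f, g, h) is the triple-agreement set: points in S where all three
maps take the same value. Using inclusion-exclusion on the pairwise data:
Pair (f, g) agrees on 20 points; pair (f, h) on 21 points.
Points agreeing under (f, g) but not (f, h) = 4; under (f, h) but not (f, g) = 5.
Triple-agreement = agreement-in-(f, g) minus points that agree under (f, g) but not (f, h):
|Eq(f, g, h)| = 20 - 4 = 16
(cross-check via (f, h): 21 - 5 = 16.)

16


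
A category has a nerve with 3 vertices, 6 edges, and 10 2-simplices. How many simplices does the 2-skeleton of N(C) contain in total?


The 2-skeleton of the nerve N(C) consists of simplices in dimensions 0, 1, 2:
  |N(C)_0| = 3 (objects)
  |N(C)_1| = 6 (morphisms)
  |N(C)_2| = 10 (composable pairs)
Total = 3 + 6 + 10 = 19

19


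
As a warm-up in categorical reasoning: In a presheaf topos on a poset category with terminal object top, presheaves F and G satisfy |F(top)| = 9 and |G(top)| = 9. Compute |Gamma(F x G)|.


Global sections of a presheaf on a poset with terminal top satisfy
Gamma(H) ~ H(top). Presheaves admit pointwise products, so
(F x G)(top) = F(top) x G(top) (Cartesian product).
|Gamma(F x G)| = |F(top)| * |G(top)| = 9 * 9 = 81.

81


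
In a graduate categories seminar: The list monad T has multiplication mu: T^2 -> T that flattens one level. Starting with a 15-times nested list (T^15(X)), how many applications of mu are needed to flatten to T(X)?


Each application of mu: T^2 -> T removes one layer of nesting.
Starting at depth 15 (i.e., T^15(X)), we need to reach T(X).
Number of mu applications = 15 - 1 = 14

14


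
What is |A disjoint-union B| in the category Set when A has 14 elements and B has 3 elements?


In Set, the coproduct A + B is the disjoint union.
|A + B| = |A| + |B| = 14 + 3 = 17

17


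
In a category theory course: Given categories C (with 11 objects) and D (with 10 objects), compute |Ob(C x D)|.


The product category C x D has objects that are pairs (c, d).
Number of pairs = |Ob(C)| * |Ob(D)| = 11 * 10 = 110

110


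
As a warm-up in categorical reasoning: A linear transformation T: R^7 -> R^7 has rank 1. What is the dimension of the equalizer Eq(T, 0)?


The equalizer of f and the zero map is ker(f).
By the rank-nullity theorem: dim(ker(f)) = dim(domain) - rank(f).
dim(ker(f)) = 7 - 1 = 6

6


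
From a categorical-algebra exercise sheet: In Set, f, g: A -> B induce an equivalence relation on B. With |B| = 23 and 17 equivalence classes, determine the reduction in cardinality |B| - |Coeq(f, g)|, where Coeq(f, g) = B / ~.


The coequalizer Coeq(f, g) = B / ~ has one element per equivalence class.
|B| = 23, |Coeq(f, g)| = 17.
|B| - |Coeq(f, g)| = 23 - 17 = 6.

6


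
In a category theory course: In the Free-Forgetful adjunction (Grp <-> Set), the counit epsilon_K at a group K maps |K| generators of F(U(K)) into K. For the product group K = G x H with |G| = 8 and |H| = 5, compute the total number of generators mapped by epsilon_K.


The counit epsilon_K: F(U(K)) -> K of the Free-Forgetful adjunction
maps |K| generators of F(U(K)) into K. For K = G x H (the product group),
|G x H| = |G| * |H|.
Total generators mapped = 8 * 5 = 40.

40


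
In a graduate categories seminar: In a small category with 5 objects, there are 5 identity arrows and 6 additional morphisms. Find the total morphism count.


Each object has an identity morphism, giving 5 identities.
Adding the 6 non-identity morphisms:
Total = 5 + 6 = 11

11


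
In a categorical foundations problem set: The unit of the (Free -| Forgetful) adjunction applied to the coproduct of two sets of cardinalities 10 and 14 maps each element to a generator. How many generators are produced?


The unit eta_X: X -> U(F(X)) of the Free-Forgetful adjunction
maps each element of X to a generator of F(X). For X = S + T (disjoint
union in Set), |S + T| = |S| + |T|.
Total mappings = 10 + 14 = 24.

24


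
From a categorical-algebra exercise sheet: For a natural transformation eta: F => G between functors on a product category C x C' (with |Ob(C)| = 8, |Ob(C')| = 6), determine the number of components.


A natural transformation eta: F => G assigns one component morphism per
object of the domain category.
The domain is the product category C x C', so
|Ob(C x C')| = |Ob(C)| * |Ob(C')| = 8 * 6 = 48.
Therefore eta has 48 component morphisms.

48


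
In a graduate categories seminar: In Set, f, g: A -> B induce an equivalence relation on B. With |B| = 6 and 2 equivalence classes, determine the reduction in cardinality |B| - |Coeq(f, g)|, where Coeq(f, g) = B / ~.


The coequalizer Coeq(f, g) = B / ~ has one element per equivalence class.
|B| = 6, |Coeq(f, g)| = 2.
|B| - |Coeq(f, g)| = 6 - 2 = 4.

4


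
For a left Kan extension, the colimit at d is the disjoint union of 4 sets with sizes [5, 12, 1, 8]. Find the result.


Pointwise, the left Kan extension (Lan_F H)(d) is the colimit, indexed
by the comma category (F downarrow d), of H composed with the
projection (F downarrow d) -> C. Here that colimit is given
as a coproduct (disjoint union) of sets, so its cardinality is the
sum of the sizes of the summands.
Coproduct of sets with sizes: 5 + 12 + 1 + 8
= 26

26


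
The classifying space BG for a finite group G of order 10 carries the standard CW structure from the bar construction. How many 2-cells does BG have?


In the bar-construction CW model of BG, the n-cells are indexed by
n-tuples [g_1|...|g_n] of non-identity elements of G (degenerate
simplices with some g_i = e do not contribute cells), so there are
(|G| - 1)^n n-cells.
For dim = 2 with |G| = 10:
cells = (10 - 1)^2 = 9^2 = 81

81


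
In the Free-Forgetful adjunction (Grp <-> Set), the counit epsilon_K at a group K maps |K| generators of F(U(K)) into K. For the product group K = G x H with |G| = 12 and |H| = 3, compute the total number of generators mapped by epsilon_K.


The counit epsilon_K: F(U(K)) -> K of the Free-Forgetful adjunction
maps |K| generators of F(U(K)) into K. For K = G x H (the product group),
|G x H| = |G| * |H|.
Total generators mapped = 12 * 3 = 36.

36


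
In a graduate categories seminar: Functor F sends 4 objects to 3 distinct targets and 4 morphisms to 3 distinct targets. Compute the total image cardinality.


The image of F consists of distinct objects and distinct morphisms.
|Im(F)| on objects = 3
|Im(F)| on morphisms = 3
Total image cardinality = 3 + 3 = 6

6


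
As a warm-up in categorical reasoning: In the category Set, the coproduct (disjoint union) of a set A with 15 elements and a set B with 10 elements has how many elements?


In Set, the coproduct A + B is the disjoint union.
|A + B| = |A| + |B| = 15 + 10 = 25

25


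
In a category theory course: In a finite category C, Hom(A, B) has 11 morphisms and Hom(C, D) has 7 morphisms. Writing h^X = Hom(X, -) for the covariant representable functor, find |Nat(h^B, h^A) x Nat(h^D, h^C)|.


By the Yoneda lemma, Nat(h^B, h^A) is isomorphic to Hom(A, B),
so |Nat(h^B, h^A)| = |Hom(A, B)| and |Nat(h^D, h^C)| = |Hom(C, D)|.
|Hom(A, B)| = 11, |Hom(C, D)| = 7.
|Nat(h^B, h^A) x Nat(h^D, h^C)| = 11 * 7 = 77

77


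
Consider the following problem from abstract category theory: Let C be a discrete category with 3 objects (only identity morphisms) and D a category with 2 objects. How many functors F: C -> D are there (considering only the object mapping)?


A functor from a discrete category C to D is determined by
where each object maps. Each of the 3 objects of C can map
to any of the 2 objects of D independently.
Number of functors = 2^3 = 8

8


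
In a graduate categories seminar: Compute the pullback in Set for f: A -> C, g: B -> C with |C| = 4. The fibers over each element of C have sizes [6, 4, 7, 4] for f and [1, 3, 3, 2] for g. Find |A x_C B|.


The pullback A x_C B consists of pairs (a, b) with f(a) = g(b).
For each element c in C, the fiber product has |f^-1(c)| * |g^-1(c)| elements.
Summing over C: 6 * 1 + 4 * 3 + 7 * 3 + 4 * 2
= 6 + 12 + 21 + 8 = 47

47


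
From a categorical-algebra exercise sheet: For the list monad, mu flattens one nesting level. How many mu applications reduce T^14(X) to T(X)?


Each application of mu: T^2 -> T removes one layer of nesting.
Starting at depth 14 (i.e., T^14(X)), we need to reach T(X).
Number of mu applications = 14 - 1 = 13

13


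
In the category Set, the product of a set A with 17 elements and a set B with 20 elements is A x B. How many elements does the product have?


In Set, the product A x B is the Cartesian product.
By the universal property, |A x B| = |A| * |B|.
|A x B| = 17 * 20 = 340

340


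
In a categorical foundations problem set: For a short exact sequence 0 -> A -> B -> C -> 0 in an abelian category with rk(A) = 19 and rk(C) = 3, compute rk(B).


For a short exact sequence 0 -> A -> B -> C -> 0,
rank is additive: rank(B) = rank(A) + rank(C).
rank(B) = 19 + 3 = 22

22


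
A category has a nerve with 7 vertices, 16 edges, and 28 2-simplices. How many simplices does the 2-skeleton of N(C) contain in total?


The 2-skeleton of the nerve N(C) consists of simplices in dimensions 0, 1, 2:
  |N(C)_0| = 7 (objects)
  |N(C)_1| = 16 (morphisms)
  |N(C)_2| = 28 (composable pairs)
Total = 7 + 16 + 28 = 51

51


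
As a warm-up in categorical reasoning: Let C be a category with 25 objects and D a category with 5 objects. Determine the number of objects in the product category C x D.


The product category C x D has objects that are pairs (c, d).
Number of pairs = |Ob(C)| * |Ob(D)| = 25 * 5 = 125

125


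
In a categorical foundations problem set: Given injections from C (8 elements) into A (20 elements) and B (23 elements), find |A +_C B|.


The pushout A +_C B identifies the images of C in A and B.
|A +_C B| = |A| + |B| - |C| (for injections).
= 20 + 23 - 8 = 35

35


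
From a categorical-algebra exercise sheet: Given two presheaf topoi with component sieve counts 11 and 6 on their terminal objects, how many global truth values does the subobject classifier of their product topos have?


In a product of presheaf topoi E_1 x E_2, the subobject classifier
is Omega = Omega_1 x Omega_2 (componentwise), so
|Omega(top)| = |Omega_1(top_1)| * |Omega_2(top_2)|.
= 11 * 6 = 66.

66


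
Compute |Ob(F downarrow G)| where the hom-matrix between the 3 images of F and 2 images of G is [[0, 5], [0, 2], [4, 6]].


Objects of (F downarrow G) are triples (a, b, h: F(a)->G(b)).
The count equals the sum of all entries in the hom-matrix.
sum(row 0) = 5
sum(row 1) = 2
sum(row 2) = 10
Grand total = 17

17


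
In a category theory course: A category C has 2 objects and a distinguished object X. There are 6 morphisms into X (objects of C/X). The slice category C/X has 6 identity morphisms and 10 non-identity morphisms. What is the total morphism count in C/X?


In the slice category C/X, objects are morphisms to X.
Identity morphisms: 6 (one per object of C/X).
Non-identity morphisms: 10.
Total = 6 + 10 = 16

16


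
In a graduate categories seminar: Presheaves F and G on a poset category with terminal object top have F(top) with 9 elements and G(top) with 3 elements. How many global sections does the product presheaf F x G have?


Global sections of a presheaf on a poset with terminal top satisfy
Gamma(H) ~ H(top). Presheaves admit pointwise products, so
(F x G)(top) = F(top) x G(top) (Cartesian product).
|Gamma(F x G)| = |F(top)| * |G(top)| = 9 * 3 = 27.

27


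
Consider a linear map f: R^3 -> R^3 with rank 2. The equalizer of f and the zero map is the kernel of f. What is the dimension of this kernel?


The equalizer of f and the zero map is ker(f).
By the rank-nullity theorem: dim(ker(f)) = dim(domain) - rank(f).
dim(ker(f)) = 3 - 2 = 1

1


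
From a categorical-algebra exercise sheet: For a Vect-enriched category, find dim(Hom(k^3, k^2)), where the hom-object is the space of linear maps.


In Vect-enriched categories, Hom(k^n, k^m) is the space of m x n matrices.
dim(Hom(k^3, k^2)) = 2 * 3 = 6

6


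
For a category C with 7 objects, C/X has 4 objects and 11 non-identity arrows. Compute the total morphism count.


In the slice category C/X, objects are morphisms to X.
Identity morphisms: 4 (one per object of C/X).
Non-identity morphisms: 11.
Total = 4 + 11 = 15

15


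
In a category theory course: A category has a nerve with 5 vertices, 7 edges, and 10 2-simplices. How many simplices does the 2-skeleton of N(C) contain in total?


The 2-skeleton of the nerve N(C) consists of simplices in dimensions 0, 1, 2:
  |N(C)_0| = 5 (objects)
  |N(C)_1| = 7 (morphisms)
  |N(C)_2| = 10 (composable pairs)
Total = 5 + 7 + 10 = 22

22


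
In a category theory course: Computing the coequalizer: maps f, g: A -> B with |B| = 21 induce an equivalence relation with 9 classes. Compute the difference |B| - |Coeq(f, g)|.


The coequalizer Coeq(f, g) = B / ~ has one element per equivalence class.
|B| = 21, |Coeq(f, g)| = 9.
|B| - |Coeq(f, g)| = 21 - 9 = 12.

12


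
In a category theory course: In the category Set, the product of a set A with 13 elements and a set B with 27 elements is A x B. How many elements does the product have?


In Set, the product A x B is the Cartesian product.
By the universal property, |A x B| = |A| * |B|.
|A x B| = 13 * 27 = 351

351


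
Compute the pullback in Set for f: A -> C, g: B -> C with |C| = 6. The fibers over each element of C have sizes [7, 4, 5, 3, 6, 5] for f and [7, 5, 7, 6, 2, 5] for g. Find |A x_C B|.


The pullback A x_C B consists of pairs (a, b) with f(a) = g(b).
For each element c in C, the fiber product has |f^-1(c)| * |g^-1(c)| elements.
Summing over C: 7 * 7 + 4 * 5 + 5 * 7 + 3 * 6 + 6 * 2 + 5 * 5
= 49 + 20 + 35 + 18 + 12 + 25 = 159

159


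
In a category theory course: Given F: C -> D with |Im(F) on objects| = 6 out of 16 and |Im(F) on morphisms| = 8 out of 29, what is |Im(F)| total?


The image of F consists of distinct objects and distinct morphisms.
|Im(F)| on objects = 6
|Im(F)| on morphisms = 8
Total image cardinality = 6 + 8 = 14

14


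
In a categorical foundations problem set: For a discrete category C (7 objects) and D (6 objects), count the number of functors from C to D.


A functor from a discrete category C to D is determined by
where each object maps. Each of the 7 objects of C can map
to any of the 6 objects of D independently.
Number of functors = 6^7 = 279936

279936


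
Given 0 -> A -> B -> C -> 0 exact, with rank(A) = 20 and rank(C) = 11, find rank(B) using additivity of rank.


For a short exact sequence 0 -> A -> B -> C -> 0,
rank is additive: rank(B) = rank(A) + rank(C).
rank(B) = 20 + 11 = 31

31


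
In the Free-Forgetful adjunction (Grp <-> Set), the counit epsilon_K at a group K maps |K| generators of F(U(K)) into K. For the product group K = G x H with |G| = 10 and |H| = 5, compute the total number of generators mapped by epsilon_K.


The counit epsilon_K: F(U(K)) -> K of the Free-Forgetful adjunction
maps |K| generators of F(U(K)) into K. For K = G x H (the product group),
|G x H| = |G| * |H|.
Total generators mapped = 10 * 5 = 50.

50


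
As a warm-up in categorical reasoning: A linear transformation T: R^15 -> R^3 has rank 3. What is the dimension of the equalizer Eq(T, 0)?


The equalizer of f and the zero map is ker(f).
By the rank-nullity theorem: dim(ker(f)) = dim(domain) - rank(f).
dim(ker(f)) = 15 - 3 = 12

12


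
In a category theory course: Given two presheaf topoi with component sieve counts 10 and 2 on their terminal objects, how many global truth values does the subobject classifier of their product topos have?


In a product of presheaf topoi E_1 x E_2, the subobject classifier
is Omega = Omega_1 x Omega_2 (componentwise), so
|Omega(top)| = |Omega_1(top_1)| * |Omega_2(top_2)|.
= 10 * 2 = 20.

20


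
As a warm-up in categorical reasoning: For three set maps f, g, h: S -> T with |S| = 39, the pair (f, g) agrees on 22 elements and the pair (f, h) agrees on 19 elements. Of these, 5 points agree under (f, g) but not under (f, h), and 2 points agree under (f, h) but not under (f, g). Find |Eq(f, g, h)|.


Eq(f, g, h) is the triple-agreement set: points in S where all three
maps take the same value. Using inclusion-exclusion on the pairwise data:
Pair (f, g) agrees on 22 points; pair (f, h) on 19 points.
Points agreeing under (f, g) but not (f, h) = 5; under (f, h) but not (f, g) = 2.
Triple-agreement = agreement-in-(f, g) minus points that agree under (f, g) but not (f, h):
|Eq(f, g, h)| = 22 - 5 = 17
(cross-check via (f, h): 19 - 2 = 17.)

17


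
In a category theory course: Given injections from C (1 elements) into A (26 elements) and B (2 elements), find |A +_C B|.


The pushout A +_C B identifies the images of C in A and B.
|A +_C B| = |A| + |B| - |C| (for injections).
= 26 + 2 - 1 = 27

27


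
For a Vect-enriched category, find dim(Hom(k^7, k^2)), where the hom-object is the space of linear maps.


In Vect-enriched categories, Hom(k^n, k^m) is the space of m x n matrices.
dim(Hom(k^7, k^2)) = 2 * 7 = 14

14


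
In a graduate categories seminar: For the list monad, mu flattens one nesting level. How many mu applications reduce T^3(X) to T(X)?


Each application of mu: T^2 -> T removes one layer of nesting.
Starting at depth 3 (i.e., T^3(X)), we need to reach T(X).
Number of mu applications = 3 - 1 = 2

2


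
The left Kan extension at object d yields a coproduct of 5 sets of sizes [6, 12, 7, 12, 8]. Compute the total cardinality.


Pointwise, the left Kan extension (Lan_F H)(d) is the colimit, indexed
by the comma category (F downarrow d), of H composed with the
projection (F downarrow d) -> C. Here that colimit is given
as a coproduct (disjoint union) of sets, so its cardinality is the
sum of the sizes of the summands.
Coproduct of sets with sizes: 6 + 12 + 7 + 12 + 8
= 45

45


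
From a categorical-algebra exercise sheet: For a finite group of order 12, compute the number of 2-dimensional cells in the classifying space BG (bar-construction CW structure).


In the bar-construction CW model of BG, the n-cells are indexed by
n-tuples [g_1|...|g_n] of non-identity elements of G (degenerate
simplices with some g_i = e do not contribute cells), so there are
(|G| - 1)^n n-cells.
For dim = 2 with |G| = 12:
cells = (12 - 1)^2 = 11^2 = 121

121


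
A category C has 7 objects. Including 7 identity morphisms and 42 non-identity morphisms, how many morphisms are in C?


Each object has an identity morphism, giving 7 identities.
Adding the 42 non-identity morphisms:
Total = 7 + 42 = 49

49


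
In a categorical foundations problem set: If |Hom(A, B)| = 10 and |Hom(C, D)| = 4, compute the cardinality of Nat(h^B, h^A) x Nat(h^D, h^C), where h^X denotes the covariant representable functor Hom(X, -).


By the Yoneda lemma, Nat(h^B, h^A) is isomorphic to Hom(A, B),
so |Nat(h^B, h^A)| = |Hom(A, B)| and |Nat(h^D, h^C)| = |Hom(C, D)|.
|Hom(A, B)| = 10, |Hom(C, D)| = 4.
|Nat(h^B, h^A) x Nat(h^D, h^C)| = 10 * 4 = 40

40


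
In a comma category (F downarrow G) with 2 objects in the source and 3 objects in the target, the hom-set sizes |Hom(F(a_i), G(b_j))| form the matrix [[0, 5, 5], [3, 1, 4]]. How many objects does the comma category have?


Objects of (F downarrow G) are triples (a, b, h: F(a)->G(b)).
The count equals the sum of all entries in the hom-matrix.
sum(row 0) = 10
sum(row 1) = 8
Grand total = 18

18


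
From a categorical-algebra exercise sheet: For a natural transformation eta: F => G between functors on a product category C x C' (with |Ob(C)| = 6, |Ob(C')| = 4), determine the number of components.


A natural transformation eta: F => G assigns one component morphism per
object of the domain category.
The domain is the product category C x C', so
|Ob(C x C')| = |Ob(C)| * |Ob(C')| = 6 * 4 = 24.
Therefore eta has 24 component morphisms.

24


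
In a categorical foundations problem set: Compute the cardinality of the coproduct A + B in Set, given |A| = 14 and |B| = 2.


In Set, the coproduct A + B is the disjoint union.
|A + B| = |A| + |B| = 14 + 2 = 16

16


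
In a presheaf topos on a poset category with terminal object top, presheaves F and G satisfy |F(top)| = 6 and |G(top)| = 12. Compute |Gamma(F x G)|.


Global sections of a presheaf on a poset with terminal top satisfy
Gamma(H) ~ H(top). Presheaves admit pointwise products, so
(F x G)(top) = F(top) x G(top) (Cartesian product).
|Gamma(F x G)| = |F(top)| * |G(top)| = 6 * 12 = 72.

72


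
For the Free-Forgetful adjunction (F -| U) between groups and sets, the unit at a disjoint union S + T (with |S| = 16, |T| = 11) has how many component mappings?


The unit eta_X: X -> U(F(X)) of the Free-Forgetful adjunction
maps each element of X to a generator of F(X). For X = S + T (disjoint
union in Set), |S + T| = |S| + |T|.
Total mappings = 16 + 11 = 27.

27


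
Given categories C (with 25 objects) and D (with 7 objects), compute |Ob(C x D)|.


The product category C x D has objects that are pairs (c, d).
Number of pairs = |Ob(C)| * |Ob(D)| = 25 * 7 = 175

175


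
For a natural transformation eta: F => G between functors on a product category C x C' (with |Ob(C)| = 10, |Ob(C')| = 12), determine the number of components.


A natural transformation eta: F => G assigns one component morphism per
object of the domain category.
The domain is the product category C x C', so
|Ob(C x C')| = |Ob(C)| * |Ob(C')| = 10 * 12 = 120.
Therefore eta has 120 component morphisms.

120


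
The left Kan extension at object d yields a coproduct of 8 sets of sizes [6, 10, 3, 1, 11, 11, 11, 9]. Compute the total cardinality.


Pointwise, the left Kan extension (Lan_F H)(d) is the colimit, indexed
by the comma category (F downarrow d), of H composed with the
projection (F downarrow d) -> C. Here that colimit is given
as a coproduct (disjoint union) of sets, so its cardinality is the
sum of the sizes of the summands.
Coproduct of sets with sizes: 6 + 10 + 3 + 1 + 11 + 11 + 11 + 9
= 62

62


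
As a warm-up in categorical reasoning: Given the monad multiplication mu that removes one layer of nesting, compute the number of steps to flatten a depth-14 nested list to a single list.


Each application of mu: T^2 -> T removes one layer of nesting.
Starting at depth 14 (i.e., T^14(X)), we need to reach T(X).
Number of mu applications = 14 - 1 = 13

13
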